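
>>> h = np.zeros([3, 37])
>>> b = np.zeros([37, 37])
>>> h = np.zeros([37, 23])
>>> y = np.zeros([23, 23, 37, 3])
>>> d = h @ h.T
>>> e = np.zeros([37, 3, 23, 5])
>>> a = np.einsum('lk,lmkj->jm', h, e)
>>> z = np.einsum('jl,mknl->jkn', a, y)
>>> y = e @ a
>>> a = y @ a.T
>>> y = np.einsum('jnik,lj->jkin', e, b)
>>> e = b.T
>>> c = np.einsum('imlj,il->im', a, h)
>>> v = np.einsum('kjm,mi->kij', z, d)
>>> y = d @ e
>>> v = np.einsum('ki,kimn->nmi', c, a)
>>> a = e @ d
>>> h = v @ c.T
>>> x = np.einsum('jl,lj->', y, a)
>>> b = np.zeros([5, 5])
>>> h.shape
(5, 23, 37)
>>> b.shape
(5, 5)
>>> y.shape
(37, 37)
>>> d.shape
(37, 37)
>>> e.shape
(37, 37)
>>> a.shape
(37, 37)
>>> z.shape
(5, 23, 37)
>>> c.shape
(37, 3)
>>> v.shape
(5, 23, 3)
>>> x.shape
()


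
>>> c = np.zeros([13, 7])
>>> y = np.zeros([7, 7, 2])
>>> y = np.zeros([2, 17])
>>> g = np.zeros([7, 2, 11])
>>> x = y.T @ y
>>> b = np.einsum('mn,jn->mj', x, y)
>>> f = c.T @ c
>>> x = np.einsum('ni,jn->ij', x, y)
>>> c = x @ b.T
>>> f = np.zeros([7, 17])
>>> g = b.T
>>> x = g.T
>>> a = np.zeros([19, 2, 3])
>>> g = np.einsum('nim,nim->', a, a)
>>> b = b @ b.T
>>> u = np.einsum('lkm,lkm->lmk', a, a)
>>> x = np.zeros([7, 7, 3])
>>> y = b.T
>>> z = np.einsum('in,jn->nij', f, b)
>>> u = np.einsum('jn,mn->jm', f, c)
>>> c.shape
(17, 17)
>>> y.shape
(17, 17)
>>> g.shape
()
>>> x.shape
(7, 7, 3)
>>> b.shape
(17, 17)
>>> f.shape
(7, 17)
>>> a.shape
(19, 2, 3)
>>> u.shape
(7, 17)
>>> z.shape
(17, 7, 17)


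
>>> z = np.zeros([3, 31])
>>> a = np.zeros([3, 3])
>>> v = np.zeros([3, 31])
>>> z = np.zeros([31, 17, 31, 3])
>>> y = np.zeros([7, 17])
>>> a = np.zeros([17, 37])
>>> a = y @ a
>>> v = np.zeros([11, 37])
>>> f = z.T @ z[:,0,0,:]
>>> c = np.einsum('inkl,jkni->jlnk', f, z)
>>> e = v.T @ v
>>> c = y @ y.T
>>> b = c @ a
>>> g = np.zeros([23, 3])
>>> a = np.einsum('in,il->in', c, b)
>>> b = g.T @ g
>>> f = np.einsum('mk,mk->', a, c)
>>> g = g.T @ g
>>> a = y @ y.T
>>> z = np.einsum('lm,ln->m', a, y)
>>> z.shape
(7,)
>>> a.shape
(7, 7)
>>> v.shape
(11, 37)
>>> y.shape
(7, 17)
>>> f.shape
()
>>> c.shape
(7, 7)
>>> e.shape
(37, 37)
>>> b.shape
(3, 3)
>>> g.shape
(3, 3)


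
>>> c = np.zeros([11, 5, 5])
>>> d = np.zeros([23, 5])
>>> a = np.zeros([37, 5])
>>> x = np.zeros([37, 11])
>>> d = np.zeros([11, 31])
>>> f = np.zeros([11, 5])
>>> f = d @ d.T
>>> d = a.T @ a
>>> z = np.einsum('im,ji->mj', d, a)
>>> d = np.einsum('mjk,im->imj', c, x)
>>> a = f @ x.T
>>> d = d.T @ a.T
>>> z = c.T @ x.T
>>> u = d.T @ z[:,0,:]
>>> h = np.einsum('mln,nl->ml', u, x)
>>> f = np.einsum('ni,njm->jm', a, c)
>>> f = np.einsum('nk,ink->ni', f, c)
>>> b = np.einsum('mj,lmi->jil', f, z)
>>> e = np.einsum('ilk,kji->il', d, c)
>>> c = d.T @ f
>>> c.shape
(11, 11, 11)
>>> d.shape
(5, 11, 11)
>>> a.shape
(11, 37)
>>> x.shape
(37, 11)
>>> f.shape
(5, 11)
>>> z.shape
(5, 5, 37)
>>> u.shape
(11, 11, 37)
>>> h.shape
(11, 11)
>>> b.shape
(11, 37, 5)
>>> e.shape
(5, 11)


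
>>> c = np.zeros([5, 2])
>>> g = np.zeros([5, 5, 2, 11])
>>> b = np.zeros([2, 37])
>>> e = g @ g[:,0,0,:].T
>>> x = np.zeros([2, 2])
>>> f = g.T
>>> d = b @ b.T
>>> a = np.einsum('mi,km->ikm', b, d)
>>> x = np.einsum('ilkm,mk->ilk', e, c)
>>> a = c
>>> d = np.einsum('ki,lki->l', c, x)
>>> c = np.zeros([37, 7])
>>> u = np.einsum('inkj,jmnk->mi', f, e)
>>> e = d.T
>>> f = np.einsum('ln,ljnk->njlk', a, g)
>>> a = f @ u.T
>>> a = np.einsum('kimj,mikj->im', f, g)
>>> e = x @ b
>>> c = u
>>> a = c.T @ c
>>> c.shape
(5, 11)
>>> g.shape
(5, 5, 2, 11)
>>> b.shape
(2, 37)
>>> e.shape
(5, 5, 37)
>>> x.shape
(5, 5, 2)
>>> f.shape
(2, 5, 5, 11)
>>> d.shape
(5,)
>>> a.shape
(11, 11)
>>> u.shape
(5, 11)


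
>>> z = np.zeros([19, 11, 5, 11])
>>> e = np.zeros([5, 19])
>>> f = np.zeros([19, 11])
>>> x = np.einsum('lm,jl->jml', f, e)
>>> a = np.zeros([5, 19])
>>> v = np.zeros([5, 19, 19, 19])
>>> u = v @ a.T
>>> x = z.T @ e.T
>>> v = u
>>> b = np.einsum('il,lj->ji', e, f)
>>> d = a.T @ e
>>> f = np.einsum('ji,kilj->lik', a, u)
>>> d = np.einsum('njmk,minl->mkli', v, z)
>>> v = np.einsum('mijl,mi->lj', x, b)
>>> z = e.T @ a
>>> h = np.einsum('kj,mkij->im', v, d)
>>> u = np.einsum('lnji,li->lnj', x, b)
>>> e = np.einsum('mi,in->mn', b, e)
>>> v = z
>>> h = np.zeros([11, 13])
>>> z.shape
(19, 19)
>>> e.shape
(11, 19)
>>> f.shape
(19, 19, 5)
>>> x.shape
(11, 5, 11, 5)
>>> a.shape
(5, 19)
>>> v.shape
(19, 19)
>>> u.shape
(11, 5, 11)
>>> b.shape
(11, 5)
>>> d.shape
(19, 5, 11, 11)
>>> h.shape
(11, 13)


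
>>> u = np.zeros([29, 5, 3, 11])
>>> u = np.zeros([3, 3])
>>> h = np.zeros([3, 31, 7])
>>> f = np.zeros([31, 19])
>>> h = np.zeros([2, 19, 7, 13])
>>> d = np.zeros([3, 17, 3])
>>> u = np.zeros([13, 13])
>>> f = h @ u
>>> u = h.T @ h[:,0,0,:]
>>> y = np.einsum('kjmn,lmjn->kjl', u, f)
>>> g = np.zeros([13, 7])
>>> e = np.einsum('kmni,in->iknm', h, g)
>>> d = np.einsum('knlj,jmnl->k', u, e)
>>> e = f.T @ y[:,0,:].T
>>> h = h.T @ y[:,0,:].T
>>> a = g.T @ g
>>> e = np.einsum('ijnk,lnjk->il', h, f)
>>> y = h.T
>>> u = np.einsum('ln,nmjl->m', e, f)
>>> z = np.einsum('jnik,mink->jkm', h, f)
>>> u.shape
(19,)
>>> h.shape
(13, 7, 19, 13)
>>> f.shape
(2, 19, 7, 13)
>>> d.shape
(13,)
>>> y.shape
(13, 19, 7, 13)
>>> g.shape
(13, 7)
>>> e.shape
(13, 2)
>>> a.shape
(7, 7)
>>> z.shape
(13, 13, 2)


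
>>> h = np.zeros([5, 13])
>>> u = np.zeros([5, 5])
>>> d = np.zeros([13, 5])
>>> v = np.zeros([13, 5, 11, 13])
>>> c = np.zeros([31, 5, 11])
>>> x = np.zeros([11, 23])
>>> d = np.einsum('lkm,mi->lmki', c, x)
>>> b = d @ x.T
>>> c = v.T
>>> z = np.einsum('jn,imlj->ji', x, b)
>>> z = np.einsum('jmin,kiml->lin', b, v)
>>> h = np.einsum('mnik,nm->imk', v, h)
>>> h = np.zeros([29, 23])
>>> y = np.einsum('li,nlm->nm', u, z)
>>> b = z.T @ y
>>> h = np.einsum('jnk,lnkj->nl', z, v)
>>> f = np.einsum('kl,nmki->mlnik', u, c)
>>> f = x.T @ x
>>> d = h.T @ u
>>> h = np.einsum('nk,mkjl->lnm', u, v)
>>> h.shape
(13, 5, 13)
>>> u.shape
(5, 5)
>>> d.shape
(13, 5)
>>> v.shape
(13, 5, 11, 13)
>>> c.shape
(13, 11, 5, 13)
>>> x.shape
(11, 23)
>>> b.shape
(11, 5, 11)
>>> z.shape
(13, 5, 11)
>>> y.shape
(13, 11)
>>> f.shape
(23, 23)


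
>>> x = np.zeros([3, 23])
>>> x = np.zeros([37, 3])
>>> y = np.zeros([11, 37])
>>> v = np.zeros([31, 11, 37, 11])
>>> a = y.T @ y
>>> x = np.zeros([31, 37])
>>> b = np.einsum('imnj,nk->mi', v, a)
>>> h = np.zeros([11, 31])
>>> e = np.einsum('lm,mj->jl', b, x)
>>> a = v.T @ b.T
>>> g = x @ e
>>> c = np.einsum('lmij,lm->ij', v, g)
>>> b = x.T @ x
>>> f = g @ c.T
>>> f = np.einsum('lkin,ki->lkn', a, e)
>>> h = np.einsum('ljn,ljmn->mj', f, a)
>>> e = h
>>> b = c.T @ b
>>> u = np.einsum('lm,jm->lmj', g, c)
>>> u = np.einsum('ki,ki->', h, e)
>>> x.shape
(31, 37)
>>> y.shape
(11, 37)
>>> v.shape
(31, 11, 37, 11)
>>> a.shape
(11, 37, 11, 11)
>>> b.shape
(11, 37)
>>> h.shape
(11, 37)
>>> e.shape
(11, 37)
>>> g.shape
(31, 11)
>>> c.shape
(37, 11)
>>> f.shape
(11, 37, 11)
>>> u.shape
()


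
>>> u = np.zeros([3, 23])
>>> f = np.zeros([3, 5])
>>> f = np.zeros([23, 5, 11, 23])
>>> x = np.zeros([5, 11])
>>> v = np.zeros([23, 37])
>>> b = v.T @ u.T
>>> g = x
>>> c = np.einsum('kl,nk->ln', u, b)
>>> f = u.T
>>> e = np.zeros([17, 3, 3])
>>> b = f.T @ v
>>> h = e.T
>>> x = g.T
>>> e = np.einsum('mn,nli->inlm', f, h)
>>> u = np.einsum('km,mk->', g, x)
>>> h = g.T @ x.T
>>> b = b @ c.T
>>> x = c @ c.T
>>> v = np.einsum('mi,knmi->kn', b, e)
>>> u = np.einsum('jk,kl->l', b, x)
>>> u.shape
(23,)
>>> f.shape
(23, 3)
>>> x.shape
(23, 23)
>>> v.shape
(17, 3)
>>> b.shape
(3, 23)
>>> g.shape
(5, 11)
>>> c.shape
(23, 37)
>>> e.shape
(17, 3, 3, 23)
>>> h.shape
(11, 11)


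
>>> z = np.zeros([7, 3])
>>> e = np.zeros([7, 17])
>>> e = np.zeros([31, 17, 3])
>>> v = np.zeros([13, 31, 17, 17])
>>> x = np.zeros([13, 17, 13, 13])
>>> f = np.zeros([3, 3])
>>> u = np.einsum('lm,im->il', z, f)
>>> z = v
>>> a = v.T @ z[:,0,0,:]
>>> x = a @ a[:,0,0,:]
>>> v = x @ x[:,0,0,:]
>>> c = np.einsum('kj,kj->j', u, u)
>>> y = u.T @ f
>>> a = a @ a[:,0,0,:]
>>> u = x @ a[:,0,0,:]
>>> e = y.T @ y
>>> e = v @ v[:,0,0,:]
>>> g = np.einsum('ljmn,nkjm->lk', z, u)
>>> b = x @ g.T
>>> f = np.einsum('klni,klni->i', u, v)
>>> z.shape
(13, 31, 17, 17)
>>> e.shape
(17, 17, 31, 17)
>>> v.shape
(17, 17, 31, 17)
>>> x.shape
(17, 17, 31, 17)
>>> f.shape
(17,)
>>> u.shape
(17, 17, 31, 17)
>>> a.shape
(17, 17, 31, 17)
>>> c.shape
(7,)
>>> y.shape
(7, 3)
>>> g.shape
(13, 17)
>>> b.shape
(17, 17, 31, 13)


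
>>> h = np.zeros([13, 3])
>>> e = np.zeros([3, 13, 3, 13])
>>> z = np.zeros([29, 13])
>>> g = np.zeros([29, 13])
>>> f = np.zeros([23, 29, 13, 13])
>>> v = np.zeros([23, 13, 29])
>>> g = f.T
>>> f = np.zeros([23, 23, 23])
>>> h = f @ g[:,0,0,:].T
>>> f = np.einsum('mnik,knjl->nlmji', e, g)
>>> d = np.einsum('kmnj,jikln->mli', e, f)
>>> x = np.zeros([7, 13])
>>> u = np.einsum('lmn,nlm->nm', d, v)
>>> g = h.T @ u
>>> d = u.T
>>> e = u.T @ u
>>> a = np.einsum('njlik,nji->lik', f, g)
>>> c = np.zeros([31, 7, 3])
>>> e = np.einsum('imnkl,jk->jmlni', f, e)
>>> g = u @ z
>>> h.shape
(23, 23, 13)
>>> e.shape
(29, 23, 3, 3, 13)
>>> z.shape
(29, 13)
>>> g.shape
(23, 13)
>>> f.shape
(13, 23, 3, 29, 3)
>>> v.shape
(23, 13, 29)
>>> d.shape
(29, 23)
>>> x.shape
(7, 13)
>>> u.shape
(23, 29)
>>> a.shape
(3, 29, 3)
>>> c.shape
(31, 7, 3)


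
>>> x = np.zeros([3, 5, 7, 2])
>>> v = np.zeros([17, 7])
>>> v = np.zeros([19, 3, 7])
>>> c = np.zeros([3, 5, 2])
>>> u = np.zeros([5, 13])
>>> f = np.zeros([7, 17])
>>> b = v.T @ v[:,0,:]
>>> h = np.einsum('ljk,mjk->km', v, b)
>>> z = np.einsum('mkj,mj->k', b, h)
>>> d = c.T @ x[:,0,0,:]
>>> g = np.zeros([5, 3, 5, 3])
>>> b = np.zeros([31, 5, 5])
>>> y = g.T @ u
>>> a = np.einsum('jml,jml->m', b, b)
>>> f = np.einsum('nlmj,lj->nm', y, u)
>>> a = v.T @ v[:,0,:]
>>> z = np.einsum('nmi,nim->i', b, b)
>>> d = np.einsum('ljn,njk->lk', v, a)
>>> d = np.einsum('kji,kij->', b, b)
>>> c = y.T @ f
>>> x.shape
(3, 5, 7, 2)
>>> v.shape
(19, 3, 7)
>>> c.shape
(13, 3, 5, 3)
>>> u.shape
(5, 13)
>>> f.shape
(3, 3)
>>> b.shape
(31, 5, 5)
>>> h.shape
(7, 7)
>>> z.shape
(5,)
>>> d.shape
()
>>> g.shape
(5, 3, 5, 3)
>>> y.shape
(3, 5, 3, 13)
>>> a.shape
(7, 3, 7)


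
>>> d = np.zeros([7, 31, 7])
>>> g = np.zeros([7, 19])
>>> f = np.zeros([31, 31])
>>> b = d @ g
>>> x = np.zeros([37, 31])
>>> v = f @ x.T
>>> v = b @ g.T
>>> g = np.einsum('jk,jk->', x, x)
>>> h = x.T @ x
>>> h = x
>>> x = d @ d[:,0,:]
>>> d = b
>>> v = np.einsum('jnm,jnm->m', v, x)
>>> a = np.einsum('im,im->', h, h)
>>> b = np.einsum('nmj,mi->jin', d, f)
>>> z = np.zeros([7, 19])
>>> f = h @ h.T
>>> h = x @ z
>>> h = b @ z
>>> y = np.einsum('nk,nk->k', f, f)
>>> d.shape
(7, 31, 19)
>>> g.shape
()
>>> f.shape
(37, 37)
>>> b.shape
(19, 31, 7)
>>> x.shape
(7, 31, 7)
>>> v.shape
(7,)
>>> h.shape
(19, 31, 19)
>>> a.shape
()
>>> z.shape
(7, 19)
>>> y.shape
(37,)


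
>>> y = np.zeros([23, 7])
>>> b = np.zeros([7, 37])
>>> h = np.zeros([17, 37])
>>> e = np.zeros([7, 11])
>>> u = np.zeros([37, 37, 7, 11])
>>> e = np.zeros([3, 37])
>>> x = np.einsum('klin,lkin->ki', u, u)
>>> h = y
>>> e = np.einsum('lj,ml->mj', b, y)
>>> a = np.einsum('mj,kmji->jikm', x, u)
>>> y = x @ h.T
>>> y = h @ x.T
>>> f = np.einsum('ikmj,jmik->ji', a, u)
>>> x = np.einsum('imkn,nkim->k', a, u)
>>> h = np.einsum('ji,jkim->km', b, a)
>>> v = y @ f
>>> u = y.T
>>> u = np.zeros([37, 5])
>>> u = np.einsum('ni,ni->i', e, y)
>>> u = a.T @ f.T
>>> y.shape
(23, 37)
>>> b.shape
(7, 37)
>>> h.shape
(11, 37)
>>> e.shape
(23, 37)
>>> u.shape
(37, 37, 11, 37)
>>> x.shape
(37,)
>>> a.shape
(7, 11, 37, 37)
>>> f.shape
(37, 7)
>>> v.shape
(23, 7)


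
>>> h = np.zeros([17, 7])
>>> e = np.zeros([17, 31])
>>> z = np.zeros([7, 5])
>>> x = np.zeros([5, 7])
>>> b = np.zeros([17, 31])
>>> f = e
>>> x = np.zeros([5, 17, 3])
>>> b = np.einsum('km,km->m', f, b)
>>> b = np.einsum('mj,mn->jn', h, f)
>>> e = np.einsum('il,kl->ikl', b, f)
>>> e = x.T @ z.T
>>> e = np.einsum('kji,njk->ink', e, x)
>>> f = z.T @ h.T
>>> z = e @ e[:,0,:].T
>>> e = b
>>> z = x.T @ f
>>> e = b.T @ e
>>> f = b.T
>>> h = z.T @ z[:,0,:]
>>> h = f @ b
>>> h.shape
(31, 31)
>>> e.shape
(31, 31)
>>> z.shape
(3, 17, 17)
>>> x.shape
(5, 17, 3)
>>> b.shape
(7, 31)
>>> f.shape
(31, 7)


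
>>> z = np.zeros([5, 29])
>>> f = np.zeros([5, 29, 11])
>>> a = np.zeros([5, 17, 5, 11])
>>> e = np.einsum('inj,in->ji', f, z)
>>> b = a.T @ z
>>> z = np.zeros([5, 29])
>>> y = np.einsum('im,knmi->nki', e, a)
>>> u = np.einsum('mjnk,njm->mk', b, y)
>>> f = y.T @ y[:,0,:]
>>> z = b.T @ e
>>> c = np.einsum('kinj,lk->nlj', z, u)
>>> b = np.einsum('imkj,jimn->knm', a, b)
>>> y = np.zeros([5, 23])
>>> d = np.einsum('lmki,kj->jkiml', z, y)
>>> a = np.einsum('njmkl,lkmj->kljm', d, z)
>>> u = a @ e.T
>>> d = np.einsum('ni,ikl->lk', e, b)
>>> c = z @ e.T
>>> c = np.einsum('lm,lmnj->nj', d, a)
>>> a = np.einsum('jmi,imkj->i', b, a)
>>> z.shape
(29, 17, 5, 5)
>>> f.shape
(11, 5, 11)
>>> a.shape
(17,)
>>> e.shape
(11, 5)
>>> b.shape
(5, 29, 17)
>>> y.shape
(5, 23)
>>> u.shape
(17, 29, 5, 11)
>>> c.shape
(5, 5)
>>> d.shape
(17, 29)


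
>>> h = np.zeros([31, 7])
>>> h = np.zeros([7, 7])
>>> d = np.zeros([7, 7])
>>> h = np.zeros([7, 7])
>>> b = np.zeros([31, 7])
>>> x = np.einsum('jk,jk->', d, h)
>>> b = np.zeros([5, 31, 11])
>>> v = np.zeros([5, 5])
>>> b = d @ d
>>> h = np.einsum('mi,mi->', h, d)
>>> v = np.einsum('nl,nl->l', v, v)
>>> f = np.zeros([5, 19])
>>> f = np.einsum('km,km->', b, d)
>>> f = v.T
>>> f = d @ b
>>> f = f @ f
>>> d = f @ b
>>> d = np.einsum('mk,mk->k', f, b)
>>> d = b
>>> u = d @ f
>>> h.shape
()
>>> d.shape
(7, 7)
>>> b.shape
(7, 7)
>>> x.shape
()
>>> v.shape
(5,)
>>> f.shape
(7, 7)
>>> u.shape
(7, 7)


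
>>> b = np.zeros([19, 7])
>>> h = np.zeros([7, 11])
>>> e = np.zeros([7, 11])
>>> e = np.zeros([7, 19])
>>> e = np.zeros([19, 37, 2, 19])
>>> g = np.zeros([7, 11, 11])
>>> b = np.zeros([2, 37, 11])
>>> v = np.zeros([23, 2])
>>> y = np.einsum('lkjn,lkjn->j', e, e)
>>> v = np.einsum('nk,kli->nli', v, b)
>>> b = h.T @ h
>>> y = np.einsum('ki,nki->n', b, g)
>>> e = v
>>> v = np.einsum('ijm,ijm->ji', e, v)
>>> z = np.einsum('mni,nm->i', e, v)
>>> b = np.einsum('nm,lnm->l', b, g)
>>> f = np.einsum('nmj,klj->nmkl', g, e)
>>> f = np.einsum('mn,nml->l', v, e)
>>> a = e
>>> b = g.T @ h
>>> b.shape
(11, 11, 11)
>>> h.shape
(7, 11)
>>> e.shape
(23, 37, 11)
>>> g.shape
(7, 11, 11)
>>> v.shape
(37, 23)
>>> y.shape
(7,)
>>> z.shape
(11,)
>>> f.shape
(11,)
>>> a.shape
(23, 37, 11)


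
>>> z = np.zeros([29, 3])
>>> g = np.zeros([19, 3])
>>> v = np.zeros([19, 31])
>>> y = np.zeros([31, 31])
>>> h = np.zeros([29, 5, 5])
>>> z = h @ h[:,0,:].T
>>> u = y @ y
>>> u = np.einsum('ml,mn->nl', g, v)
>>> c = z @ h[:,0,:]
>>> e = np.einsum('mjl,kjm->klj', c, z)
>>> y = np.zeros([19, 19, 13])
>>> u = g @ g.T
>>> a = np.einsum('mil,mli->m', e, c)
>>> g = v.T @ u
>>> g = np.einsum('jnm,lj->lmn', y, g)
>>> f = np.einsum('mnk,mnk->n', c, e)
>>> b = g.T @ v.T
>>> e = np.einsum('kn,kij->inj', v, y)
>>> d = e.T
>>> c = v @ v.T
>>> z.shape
(29, 5, 29)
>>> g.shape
(31, 13, 19)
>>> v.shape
(19, 31)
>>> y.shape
(19, 19, 13)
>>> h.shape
(29, 5, 5)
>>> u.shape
(19, 19)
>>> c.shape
(19, 19)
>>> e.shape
(19, 31, 13)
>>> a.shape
(29,)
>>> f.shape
(5,)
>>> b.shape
(19, 13, 19)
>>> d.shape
(13, 31, 19)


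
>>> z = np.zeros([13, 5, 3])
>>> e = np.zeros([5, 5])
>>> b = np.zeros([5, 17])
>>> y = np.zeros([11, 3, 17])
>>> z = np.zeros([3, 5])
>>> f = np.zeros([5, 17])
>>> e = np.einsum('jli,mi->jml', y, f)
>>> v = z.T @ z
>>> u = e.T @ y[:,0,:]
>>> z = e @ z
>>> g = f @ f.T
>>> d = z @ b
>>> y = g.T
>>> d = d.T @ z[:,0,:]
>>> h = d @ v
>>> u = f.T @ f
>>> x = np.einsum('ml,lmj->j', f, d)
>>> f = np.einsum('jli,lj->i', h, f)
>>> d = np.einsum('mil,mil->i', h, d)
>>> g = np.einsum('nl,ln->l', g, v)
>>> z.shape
(11, 5, 5)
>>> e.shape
(11, 5, 3)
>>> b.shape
(5, 17)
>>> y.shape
(5, 5)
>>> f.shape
(5,)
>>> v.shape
(5, 5)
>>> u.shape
(17, 17)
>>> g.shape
(5,)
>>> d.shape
(5,)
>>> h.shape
(17, 5, 5)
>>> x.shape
(5,)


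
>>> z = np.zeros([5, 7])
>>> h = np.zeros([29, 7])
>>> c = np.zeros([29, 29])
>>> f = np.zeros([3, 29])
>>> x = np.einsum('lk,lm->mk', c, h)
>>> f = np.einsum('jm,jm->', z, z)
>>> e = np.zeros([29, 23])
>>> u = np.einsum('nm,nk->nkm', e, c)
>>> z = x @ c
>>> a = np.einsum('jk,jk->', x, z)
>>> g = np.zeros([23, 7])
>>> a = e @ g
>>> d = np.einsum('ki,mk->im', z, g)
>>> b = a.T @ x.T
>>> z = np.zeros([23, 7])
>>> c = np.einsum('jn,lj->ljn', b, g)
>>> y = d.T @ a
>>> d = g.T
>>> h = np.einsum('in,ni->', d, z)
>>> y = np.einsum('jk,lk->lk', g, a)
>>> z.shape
(23, 7)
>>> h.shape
()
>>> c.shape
(23, 7, 7)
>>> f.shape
()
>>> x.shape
(7, 29)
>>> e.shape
(29, 23)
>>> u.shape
(29, 29, 23)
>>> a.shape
(29, 7)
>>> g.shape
(23, 7)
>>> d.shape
(7, 23)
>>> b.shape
(7, 7)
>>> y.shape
(29, 7)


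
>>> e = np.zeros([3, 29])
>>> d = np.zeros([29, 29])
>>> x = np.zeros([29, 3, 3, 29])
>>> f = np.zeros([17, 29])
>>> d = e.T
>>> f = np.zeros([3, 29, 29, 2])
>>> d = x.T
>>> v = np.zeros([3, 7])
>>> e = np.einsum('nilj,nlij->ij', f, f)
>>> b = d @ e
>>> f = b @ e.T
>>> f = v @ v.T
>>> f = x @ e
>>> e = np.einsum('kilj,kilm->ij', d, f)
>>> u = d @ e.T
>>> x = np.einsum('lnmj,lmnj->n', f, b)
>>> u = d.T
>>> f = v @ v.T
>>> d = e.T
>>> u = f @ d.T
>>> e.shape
(3, 29)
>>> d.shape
(29, 3)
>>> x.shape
(3,)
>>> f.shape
(3, 3)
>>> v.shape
(3, 7)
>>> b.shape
(29, 3, 3, 2)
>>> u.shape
(3, 29)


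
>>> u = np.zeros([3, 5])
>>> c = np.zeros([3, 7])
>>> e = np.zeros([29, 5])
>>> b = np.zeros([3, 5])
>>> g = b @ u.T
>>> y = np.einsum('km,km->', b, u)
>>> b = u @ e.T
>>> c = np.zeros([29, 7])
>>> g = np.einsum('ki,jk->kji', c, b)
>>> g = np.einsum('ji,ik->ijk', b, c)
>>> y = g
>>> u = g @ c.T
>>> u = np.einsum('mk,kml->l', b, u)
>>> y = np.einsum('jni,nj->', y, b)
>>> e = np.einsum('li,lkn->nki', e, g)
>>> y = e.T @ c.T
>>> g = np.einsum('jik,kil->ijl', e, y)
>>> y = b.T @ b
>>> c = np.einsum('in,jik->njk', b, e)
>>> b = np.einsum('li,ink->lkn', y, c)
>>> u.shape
(29,)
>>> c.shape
(29, 7, 5)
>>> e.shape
(7, 3, 5)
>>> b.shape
(29, 5, 7)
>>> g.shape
(3, 7, 29)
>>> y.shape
(29, 29)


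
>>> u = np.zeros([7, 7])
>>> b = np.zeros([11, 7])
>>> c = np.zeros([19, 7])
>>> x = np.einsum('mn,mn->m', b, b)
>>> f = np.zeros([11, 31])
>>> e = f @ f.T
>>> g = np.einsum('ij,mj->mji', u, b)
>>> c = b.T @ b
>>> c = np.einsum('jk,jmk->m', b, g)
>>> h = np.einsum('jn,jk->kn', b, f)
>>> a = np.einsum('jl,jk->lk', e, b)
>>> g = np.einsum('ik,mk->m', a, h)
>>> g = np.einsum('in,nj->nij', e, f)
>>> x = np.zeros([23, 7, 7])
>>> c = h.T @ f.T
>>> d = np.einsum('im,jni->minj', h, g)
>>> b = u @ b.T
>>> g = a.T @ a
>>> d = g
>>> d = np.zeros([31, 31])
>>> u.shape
(7, 7)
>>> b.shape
(7, 11)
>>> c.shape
(7, 11)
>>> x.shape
(23, 7, 7)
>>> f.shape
(11, 31)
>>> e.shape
(11, 11)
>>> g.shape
(7, 7)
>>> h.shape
(31, 7)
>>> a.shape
(11, 7)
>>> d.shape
(31, 31)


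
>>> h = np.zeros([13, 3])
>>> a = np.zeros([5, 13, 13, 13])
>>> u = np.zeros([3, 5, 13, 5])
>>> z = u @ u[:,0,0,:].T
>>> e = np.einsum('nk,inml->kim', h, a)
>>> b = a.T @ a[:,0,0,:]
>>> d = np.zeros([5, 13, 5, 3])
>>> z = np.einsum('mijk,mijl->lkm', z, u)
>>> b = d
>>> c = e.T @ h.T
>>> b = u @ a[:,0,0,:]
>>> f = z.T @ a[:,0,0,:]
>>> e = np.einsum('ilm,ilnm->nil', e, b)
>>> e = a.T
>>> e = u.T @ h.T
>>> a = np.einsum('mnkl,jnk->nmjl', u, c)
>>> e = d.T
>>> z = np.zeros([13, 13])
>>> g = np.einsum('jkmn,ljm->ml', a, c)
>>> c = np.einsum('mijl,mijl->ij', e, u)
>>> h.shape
(13, 3)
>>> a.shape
(5, 3, 13, 5)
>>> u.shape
(3, 5, 13, 5)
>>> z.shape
(13, 13)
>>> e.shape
(3, 5, 13, 5)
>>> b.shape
(3, 5, 13, 13)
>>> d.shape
(5, 13, 5, 3)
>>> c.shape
(5, 13)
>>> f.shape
(3, 3, 13)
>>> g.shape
(13, 13)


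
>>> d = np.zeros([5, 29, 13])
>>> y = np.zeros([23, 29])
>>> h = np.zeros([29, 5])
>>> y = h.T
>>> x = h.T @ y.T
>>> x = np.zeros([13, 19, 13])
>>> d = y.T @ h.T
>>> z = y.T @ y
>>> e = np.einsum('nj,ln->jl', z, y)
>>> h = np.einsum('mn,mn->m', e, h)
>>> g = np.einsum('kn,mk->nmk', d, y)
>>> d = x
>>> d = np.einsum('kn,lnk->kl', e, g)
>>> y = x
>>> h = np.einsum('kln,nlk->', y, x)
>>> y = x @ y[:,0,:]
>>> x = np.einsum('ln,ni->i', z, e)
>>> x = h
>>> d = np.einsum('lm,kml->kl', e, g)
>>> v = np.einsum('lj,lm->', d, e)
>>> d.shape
(29, 29)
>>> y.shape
(13, 19, 13)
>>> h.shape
()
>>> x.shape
()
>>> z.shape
(29, 29)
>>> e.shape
(29, 5)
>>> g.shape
(29, 5, 29)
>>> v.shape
()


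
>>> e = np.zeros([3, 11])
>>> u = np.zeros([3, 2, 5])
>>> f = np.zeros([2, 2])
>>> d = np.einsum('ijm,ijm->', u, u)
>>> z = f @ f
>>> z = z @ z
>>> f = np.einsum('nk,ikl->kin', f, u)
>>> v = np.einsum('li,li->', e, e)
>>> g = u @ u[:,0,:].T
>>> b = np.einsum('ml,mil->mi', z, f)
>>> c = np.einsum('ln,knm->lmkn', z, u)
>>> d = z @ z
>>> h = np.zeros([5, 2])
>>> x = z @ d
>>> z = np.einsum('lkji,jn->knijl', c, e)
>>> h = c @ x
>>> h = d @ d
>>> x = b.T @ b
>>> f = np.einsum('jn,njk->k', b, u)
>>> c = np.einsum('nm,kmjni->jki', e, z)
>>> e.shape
(3, 11)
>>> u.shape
(3, 2, 5)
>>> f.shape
(5,)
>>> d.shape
(2, 2)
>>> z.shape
(5, 11, 2, 3, 2)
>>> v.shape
()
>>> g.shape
(3, 2, 3)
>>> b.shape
(2, 3)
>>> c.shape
(2, 5, 2)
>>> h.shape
(2, 2)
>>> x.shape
(3, 3)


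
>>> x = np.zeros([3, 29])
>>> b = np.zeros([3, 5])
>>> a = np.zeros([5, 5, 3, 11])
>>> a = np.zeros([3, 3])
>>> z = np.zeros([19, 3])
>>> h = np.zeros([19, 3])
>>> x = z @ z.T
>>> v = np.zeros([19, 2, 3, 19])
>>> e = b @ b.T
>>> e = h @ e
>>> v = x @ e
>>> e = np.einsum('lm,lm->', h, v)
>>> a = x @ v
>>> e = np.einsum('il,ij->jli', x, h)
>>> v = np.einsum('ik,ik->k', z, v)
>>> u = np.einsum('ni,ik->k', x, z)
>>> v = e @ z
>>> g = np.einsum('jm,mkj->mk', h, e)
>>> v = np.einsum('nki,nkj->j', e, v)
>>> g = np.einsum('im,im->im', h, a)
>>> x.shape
(19, 19)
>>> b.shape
(3, 5)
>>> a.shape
(19, 3)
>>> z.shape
(19, 3)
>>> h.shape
(19, 3)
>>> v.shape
(3,)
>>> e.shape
(3, 19, 19)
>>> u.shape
(3,)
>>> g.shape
(19, 3)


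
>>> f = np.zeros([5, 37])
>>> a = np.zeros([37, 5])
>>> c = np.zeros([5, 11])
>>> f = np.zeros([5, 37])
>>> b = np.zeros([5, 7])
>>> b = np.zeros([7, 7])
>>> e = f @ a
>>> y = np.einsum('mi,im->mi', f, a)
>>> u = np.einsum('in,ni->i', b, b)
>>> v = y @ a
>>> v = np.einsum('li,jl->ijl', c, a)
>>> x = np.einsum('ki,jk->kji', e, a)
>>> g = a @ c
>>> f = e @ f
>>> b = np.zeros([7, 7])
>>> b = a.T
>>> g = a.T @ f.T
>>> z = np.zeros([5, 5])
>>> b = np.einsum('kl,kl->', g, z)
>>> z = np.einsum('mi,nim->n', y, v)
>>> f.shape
(5, 37)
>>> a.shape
(37, 5)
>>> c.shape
(5, 11)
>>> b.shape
()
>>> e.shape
(5, 5)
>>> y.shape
(5, 37)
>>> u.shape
(7,)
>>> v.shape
(11, 37, 5)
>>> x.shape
(5, 37, 5)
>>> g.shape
(5, 5)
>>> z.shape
(11,)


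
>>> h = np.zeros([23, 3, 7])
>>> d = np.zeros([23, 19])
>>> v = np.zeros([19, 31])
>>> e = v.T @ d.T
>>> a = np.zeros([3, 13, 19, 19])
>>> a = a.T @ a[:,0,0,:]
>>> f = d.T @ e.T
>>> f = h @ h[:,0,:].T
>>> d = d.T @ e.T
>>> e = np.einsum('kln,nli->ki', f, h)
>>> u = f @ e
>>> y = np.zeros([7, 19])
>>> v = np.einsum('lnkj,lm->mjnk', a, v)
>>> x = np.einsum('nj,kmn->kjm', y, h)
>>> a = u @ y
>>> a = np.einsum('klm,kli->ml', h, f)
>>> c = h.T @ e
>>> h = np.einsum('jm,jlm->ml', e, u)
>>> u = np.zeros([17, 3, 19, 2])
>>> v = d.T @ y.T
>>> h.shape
(7, 3)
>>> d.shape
(19, 31)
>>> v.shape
(31, 7)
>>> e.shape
(23, 7)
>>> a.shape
(7, 3)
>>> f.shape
(23, 3, 23)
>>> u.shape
(17, 3, 19, 2)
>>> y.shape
(7, 19)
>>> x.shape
(23, 19, 3)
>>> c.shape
(7, 3, 7)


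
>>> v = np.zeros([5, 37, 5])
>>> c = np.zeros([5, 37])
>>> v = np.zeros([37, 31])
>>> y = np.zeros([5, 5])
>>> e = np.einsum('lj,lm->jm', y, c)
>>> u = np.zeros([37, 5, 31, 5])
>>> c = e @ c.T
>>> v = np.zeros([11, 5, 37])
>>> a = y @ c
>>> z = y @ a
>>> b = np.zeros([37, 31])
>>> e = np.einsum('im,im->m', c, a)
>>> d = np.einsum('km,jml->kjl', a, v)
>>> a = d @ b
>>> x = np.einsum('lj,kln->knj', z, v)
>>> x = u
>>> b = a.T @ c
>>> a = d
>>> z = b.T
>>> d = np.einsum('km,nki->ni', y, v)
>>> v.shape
(11, 5, 37)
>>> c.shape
(5, 5)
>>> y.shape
(5, 5)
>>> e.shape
(5,)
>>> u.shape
(37, 5, 31, 5)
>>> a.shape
(5, 11, 37)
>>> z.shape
(5, 11, 31)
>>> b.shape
(31, 11, 5)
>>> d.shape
(11, 37)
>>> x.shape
(37, 5, 31, 5)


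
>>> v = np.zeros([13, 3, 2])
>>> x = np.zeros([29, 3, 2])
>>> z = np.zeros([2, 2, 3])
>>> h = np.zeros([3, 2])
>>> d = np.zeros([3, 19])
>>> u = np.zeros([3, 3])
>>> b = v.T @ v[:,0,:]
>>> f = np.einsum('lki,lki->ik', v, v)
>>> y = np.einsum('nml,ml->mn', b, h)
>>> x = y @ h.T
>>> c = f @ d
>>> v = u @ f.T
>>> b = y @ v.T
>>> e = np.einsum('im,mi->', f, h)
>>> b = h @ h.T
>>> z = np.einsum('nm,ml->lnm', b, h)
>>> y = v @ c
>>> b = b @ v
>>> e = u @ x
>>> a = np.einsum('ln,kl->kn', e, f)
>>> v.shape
(3, 2)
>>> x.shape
(3, 3)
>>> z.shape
(2, 3, 3)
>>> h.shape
(3, 2)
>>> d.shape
(3, 19)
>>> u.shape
(3, 3)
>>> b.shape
(3, 2)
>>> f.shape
(2, 3)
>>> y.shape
(3, 19)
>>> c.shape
(2, 19)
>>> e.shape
(3, 3)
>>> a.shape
(2, 3)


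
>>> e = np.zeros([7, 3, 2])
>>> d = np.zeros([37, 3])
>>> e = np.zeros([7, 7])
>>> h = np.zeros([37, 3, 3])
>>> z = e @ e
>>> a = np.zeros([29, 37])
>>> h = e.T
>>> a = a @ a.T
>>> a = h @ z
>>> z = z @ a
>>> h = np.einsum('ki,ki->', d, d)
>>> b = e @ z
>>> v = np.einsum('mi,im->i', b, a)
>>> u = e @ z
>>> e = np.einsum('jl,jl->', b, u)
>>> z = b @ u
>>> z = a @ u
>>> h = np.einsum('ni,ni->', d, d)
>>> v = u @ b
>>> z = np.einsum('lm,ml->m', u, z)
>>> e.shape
()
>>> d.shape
(37, 3)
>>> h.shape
()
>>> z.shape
(7,)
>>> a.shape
(7, 7)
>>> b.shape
(7, 7)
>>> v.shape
(7, 7)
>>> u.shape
(7, 7)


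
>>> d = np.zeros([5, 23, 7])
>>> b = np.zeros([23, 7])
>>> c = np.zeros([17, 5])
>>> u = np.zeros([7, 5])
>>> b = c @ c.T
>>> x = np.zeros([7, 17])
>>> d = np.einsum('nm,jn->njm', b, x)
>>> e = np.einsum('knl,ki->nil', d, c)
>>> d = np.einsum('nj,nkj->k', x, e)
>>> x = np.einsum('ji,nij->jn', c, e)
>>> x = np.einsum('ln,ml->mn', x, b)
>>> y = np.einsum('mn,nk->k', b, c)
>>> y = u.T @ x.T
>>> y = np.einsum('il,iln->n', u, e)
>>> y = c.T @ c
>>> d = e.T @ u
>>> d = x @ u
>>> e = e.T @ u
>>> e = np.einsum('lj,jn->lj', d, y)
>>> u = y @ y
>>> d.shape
(17, 5)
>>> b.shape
(17, 17)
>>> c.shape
(17, 5)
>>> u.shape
(5, 5)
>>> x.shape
(17, 7)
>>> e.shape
(17, 5)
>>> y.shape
(5, 5)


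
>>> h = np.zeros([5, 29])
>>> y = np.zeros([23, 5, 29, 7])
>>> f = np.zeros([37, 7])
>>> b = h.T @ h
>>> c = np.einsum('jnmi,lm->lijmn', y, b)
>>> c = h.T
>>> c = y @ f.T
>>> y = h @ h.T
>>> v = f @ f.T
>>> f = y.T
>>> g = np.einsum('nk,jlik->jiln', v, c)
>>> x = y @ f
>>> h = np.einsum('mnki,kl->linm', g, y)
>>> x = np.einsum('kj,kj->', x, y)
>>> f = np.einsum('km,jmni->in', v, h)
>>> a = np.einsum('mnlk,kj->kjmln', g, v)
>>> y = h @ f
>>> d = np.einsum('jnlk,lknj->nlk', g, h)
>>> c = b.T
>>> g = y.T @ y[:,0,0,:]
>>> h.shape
(5, 37, 29, 23)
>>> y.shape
(5, 37, 29, 29)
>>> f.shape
(23, 29)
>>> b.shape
(29, 29)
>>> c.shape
(29, 29)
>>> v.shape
(37, 37)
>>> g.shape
(29, 29, 37, 29)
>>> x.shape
()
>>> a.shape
(37, 37, 23, 5, 29)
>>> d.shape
(29, 5, 37)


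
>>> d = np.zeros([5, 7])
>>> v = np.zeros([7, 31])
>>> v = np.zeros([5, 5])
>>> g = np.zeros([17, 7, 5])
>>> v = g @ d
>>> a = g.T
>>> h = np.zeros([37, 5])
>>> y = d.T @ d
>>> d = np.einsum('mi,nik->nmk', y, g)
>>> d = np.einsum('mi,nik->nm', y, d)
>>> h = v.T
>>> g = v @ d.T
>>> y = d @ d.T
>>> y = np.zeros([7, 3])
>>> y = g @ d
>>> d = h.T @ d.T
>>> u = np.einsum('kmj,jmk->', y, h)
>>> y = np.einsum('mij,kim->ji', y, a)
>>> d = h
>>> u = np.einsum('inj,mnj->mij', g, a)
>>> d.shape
(7, 7, 17)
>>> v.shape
(17, 7, 7)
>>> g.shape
(17, 7, 17)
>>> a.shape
(5, 7, 17)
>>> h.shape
(7, 7, 17)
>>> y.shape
(7, 7)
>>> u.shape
(5, 17, 17)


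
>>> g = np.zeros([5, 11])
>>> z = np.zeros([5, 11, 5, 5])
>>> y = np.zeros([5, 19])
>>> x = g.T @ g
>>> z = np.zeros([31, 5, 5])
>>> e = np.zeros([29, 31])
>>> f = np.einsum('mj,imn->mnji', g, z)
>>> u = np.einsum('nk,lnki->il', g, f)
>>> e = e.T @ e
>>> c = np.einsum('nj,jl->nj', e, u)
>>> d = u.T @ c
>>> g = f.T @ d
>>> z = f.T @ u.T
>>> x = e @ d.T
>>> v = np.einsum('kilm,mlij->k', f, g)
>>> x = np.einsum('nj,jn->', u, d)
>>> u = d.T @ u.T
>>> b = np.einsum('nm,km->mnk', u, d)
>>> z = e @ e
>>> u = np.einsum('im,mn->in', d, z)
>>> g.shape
(31, 11, 5, 31)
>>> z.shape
(31, 31)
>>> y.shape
(5, 19)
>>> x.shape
()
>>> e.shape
(31, 31)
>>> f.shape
(5, 5, 11, 31)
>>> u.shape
(5, 31)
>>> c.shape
(31, 31)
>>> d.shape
(5, 31)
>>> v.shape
(5,)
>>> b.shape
(31, 31, 5)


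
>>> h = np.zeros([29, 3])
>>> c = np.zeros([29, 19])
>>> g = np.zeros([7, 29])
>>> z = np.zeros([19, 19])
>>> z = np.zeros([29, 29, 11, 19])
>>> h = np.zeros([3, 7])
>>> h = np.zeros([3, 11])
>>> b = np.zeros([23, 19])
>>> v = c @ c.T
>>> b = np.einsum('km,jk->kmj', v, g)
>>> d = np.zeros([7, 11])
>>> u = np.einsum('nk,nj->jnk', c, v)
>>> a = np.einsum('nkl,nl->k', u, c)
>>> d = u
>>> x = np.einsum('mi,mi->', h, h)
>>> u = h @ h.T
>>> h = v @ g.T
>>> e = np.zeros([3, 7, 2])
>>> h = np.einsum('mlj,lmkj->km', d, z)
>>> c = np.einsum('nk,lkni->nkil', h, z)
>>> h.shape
(11, 29)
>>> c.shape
(11, 29, 19, 29)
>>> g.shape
(7, 29)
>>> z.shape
(29, 29, 11, 19)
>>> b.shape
(29, 29, 7)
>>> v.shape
(29, 29)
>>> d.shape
(29, 29, 19)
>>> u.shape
(3, 3)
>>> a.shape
(29,)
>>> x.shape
()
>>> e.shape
(3, 7, 2)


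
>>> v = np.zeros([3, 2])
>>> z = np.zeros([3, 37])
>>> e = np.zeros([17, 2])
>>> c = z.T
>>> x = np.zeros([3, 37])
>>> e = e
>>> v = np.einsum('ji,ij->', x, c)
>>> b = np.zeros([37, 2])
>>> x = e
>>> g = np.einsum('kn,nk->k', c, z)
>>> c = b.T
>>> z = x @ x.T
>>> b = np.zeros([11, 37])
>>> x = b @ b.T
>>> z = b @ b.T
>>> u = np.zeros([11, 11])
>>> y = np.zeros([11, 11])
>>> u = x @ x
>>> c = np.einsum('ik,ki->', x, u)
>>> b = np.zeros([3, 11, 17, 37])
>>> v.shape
()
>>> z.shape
(11, 11)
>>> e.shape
(17, 2)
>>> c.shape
()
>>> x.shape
(11, 11)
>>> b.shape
(3, 11, 17, 37)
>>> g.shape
(37,)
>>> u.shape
(11, 11)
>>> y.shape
(11, 11)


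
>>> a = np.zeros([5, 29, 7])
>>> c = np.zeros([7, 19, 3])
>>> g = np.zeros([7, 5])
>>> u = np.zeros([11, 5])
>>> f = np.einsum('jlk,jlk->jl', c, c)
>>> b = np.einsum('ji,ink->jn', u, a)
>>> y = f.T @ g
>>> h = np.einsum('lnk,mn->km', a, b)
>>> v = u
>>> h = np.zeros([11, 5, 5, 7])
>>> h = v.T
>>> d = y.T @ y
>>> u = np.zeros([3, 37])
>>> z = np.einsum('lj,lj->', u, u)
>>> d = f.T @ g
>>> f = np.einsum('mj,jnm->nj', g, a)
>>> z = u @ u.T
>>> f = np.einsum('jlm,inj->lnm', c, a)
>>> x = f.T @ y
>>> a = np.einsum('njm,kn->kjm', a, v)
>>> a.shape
(11, 29, 7)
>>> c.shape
(7, 19, 3)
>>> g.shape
(7, 5)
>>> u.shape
(3, 37)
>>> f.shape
(19, 29, 3)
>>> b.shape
(11, 29)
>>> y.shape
(19, 5)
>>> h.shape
(5, 11)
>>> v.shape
(11, 5)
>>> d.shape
(19, 5)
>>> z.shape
(3, 3)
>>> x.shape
(3, 29, 5)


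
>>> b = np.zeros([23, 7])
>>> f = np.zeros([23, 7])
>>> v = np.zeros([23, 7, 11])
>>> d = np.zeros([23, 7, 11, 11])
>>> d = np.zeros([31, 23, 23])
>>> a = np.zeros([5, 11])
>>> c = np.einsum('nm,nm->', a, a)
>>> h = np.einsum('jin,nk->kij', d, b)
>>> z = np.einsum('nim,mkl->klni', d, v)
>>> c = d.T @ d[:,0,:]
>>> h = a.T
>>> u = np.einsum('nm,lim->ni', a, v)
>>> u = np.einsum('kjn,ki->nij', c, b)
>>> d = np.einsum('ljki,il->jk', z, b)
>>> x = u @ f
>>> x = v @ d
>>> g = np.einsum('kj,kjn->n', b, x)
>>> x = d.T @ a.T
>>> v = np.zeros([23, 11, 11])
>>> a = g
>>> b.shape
(23, 7)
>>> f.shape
(23, 7)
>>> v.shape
(23, 11, 11)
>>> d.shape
(11, 31)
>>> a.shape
(31,)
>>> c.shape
(23, 23, 23)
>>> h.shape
(11, 5)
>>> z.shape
(7, 11, 31, 23)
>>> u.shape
(23, 7, 23)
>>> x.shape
(31, 5)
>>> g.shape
(31,)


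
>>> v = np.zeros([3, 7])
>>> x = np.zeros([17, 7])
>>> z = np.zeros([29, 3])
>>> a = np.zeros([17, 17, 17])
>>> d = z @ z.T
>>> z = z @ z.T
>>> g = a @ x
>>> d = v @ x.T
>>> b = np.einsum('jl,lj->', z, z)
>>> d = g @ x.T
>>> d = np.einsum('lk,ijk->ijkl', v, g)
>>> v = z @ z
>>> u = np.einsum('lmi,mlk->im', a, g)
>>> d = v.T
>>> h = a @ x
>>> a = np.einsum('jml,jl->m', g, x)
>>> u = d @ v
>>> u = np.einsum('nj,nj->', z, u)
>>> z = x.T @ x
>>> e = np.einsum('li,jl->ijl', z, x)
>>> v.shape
(29, 29)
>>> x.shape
(17, 7)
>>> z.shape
(7, 7)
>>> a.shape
(17,)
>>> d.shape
(29, 29)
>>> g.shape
(17, 17, 7)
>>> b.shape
()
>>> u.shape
()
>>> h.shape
(17, 17, 7)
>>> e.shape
(7, 17, 7)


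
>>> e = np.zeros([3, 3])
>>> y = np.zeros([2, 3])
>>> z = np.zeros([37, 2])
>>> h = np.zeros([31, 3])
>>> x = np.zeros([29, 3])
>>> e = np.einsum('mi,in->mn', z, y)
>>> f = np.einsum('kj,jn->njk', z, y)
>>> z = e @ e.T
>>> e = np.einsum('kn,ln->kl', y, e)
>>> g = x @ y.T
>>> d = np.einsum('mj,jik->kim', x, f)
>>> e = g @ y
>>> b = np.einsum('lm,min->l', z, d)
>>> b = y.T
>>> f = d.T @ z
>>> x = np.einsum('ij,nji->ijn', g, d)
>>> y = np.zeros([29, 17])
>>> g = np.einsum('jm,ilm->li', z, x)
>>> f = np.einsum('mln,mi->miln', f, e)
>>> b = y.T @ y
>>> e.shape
(29, 3)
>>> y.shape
(29, 17)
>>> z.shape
(37, 37)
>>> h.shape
(31, 3)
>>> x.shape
(29, 2, 37)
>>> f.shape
(29, 3, 2, 37)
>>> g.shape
(2, 29)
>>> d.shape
(37, 2, 29)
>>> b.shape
(17, 17)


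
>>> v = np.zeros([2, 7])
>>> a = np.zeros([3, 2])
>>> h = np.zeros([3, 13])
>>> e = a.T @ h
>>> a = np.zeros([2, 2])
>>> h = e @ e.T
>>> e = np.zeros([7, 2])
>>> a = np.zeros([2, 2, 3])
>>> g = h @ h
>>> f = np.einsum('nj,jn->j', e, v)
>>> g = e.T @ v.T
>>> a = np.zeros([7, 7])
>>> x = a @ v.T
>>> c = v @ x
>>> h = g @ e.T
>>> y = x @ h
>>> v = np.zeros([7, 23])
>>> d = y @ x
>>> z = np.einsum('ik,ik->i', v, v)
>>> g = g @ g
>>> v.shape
(7, 23)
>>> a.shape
(7, 7)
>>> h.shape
(2, 7)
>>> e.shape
(7, 2)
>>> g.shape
(2, 2)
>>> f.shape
(2,)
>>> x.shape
(7, 2)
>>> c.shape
(2, 2)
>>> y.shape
(7, 7)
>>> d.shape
(7, 2)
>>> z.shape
(7,)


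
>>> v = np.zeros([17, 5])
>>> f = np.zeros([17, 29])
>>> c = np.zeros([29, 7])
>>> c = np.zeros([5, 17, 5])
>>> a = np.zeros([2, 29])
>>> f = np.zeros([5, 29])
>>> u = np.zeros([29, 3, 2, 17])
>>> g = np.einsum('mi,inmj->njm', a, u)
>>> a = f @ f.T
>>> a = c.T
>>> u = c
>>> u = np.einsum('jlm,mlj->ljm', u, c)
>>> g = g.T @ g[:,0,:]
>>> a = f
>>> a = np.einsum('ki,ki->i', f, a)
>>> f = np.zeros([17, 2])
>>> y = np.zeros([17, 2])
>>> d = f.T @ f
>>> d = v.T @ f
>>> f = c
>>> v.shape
(17, 5)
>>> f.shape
(5, 17, 5)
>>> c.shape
(5, 17, 5)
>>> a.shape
(29,)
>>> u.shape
(17, 5, 5)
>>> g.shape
(2, 17, 2)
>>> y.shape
(17, 2)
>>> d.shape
(5, 2)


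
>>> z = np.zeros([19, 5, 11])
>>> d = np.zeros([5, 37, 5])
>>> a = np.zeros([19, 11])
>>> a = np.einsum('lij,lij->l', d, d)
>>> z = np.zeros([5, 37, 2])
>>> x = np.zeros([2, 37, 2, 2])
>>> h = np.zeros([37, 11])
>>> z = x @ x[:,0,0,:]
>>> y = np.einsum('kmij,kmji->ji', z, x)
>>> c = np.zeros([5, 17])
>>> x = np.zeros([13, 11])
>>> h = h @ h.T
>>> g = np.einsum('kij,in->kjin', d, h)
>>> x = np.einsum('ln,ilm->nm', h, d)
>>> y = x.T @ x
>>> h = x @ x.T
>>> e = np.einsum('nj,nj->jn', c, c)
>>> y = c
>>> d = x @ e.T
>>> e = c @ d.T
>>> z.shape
(2, 37, 2, 2)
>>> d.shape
(37, 17)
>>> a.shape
(5,)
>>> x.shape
(37, 5)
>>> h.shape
(37, 37)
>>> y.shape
(5, 17)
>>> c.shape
(5, 17)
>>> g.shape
(5, 5, 37, 37)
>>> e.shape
(5, 37)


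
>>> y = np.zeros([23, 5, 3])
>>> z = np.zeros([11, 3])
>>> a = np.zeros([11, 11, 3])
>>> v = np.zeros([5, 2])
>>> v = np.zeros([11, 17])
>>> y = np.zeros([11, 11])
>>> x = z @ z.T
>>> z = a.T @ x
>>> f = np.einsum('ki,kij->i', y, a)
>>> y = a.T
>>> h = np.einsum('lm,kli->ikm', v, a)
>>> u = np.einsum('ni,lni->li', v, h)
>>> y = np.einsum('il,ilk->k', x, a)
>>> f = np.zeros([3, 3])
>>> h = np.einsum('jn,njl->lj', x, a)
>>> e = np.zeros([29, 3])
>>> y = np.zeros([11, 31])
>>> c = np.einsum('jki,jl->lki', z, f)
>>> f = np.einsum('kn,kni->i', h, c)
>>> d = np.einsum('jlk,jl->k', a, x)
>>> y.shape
(11, 31)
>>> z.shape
(3, 11, 11)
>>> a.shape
(11, 11, 3)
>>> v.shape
(11, 17)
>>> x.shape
(11, 11)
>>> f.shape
(11,)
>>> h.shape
(3, 11)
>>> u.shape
(3, 17)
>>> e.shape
(29, 3)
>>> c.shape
(3, 11, 11)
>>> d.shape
(3,)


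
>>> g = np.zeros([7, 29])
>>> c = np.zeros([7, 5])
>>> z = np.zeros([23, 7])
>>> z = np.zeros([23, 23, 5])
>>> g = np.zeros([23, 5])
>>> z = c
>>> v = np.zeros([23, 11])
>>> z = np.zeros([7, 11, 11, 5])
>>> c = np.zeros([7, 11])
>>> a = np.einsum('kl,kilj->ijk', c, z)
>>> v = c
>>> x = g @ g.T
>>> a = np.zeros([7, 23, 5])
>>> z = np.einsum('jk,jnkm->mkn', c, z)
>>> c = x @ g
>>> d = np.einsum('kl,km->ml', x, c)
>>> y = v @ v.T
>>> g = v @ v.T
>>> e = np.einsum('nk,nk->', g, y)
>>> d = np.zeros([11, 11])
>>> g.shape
(7, 7)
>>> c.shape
(23, 5)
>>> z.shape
(5, 11, 11)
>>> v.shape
(7, 11)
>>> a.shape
(7, 23, 5)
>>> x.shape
(23, 23)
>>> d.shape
(11, 11)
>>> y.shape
(7, 7)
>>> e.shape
()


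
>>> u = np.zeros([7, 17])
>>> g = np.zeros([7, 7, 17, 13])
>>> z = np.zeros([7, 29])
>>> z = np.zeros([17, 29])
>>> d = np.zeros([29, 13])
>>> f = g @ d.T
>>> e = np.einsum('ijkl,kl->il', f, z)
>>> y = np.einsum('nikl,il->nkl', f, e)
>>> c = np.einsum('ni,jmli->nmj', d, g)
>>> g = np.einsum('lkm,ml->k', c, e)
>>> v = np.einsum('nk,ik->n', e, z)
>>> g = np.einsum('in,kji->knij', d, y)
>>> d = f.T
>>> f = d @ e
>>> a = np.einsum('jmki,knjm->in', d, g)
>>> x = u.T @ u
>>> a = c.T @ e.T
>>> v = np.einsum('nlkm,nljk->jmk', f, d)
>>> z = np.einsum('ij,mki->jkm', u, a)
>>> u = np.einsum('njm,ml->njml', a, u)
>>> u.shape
(7, 7, 7, 17)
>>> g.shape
(7, 13, 29, 17)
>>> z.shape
(17, 7, 7)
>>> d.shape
(29, 17, 7, 7)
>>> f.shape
(29, 17, 7, 29)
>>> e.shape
(7, 29)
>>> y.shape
(7, 17, 29)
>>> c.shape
(29, 7, 7)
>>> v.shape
(7, 29, 7)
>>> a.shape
(7, 7, 7)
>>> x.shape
(17, 17)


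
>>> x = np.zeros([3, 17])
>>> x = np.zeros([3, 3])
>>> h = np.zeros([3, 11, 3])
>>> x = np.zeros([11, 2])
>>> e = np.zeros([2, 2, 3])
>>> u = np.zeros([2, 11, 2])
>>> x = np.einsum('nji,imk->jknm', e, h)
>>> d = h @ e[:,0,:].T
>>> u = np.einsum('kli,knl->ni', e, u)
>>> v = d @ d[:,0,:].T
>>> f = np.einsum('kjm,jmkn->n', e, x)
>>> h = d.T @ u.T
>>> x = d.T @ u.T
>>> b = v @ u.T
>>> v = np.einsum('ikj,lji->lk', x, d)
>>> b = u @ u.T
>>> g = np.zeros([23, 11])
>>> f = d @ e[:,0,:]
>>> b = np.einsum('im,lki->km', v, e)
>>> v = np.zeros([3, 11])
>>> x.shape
(2, 11, 11)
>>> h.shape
(2, 11, 11)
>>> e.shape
(2, 2, 3)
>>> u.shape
(11, 3)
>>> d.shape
(3, 11, 2)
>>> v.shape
(3, 11)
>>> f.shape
(3, 11, 3)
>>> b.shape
(2, 11)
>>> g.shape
(23, 11)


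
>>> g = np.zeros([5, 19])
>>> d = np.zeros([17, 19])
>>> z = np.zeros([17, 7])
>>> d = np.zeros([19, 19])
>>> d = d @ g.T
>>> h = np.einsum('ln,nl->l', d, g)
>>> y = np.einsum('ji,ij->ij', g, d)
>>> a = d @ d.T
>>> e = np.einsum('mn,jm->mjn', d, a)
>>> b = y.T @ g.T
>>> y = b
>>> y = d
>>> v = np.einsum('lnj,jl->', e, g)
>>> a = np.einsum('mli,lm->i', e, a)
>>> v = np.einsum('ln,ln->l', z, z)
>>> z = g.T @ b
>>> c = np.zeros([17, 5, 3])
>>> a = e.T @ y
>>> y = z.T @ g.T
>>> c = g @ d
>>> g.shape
(5, 19)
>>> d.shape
(19, 5)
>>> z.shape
(19, 5)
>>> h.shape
(19,)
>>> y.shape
(5, 5)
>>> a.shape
(5, 19, 5)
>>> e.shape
(19, 19, 5)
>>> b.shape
(5, 5)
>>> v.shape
(17,)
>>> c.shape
(5, 5)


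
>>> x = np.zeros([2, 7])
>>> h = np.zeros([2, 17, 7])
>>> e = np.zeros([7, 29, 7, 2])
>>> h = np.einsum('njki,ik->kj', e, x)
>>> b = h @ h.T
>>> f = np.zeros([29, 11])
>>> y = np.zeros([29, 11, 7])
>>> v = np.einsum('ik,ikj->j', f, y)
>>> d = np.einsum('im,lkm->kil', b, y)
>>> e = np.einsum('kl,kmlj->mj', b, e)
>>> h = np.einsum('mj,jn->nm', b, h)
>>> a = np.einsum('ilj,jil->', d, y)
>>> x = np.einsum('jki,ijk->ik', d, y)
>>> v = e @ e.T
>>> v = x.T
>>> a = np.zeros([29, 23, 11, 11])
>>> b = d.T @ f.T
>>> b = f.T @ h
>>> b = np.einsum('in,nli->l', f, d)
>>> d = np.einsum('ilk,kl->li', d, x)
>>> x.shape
(29, 7)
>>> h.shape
(29, 7)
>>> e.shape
(29, 2)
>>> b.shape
(7,)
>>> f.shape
(29, 11)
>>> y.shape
(29, 11, 7)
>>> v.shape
(7, 29)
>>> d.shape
(7, 11)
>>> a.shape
(29, 23, 11, 11)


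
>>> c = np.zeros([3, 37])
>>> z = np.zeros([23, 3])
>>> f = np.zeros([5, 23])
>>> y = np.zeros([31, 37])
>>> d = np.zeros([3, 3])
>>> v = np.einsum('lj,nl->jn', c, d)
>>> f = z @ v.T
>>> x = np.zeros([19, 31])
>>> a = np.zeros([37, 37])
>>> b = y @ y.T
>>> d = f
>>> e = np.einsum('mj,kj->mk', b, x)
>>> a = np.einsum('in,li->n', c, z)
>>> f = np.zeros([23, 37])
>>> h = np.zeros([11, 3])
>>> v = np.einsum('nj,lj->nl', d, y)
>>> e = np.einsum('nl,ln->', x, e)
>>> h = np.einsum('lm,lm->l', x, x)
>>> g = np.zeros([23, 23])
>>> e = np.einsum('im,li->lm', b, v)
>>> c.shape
(3, 37)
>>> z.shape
(23, 3)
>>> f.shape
(23, 37)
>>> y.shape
(31, 37)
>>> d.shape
(23, 37)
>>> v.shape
(23, 31)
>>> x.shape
(19, 31)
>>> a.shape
(37,)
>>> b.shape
(31, 31)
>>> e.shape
(23, 31)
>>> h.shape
(19,)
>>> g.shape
(23, 23)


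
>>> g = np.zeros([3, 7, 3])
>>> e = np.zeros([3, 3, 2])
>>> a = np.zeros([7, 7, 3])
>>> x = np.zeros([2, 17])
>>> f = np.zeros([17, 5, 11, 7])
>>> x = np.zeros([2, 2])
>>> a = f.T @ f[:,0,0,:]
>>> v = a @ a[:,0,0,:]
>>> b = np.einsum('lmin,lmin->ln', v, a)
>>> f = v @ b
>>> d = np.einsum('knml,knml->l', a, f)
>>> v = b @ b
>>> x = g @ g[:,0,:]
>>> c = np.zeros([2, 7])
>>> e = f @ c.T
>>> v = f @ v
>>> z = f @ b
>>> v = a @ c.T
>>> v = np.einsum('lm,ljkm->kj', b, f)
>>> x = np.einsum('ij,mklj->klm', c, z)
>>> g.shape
(3, 7, 3)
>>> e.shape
(7, 11, 5, 2)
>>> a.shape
(7, 11, 5, 7)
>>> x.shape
(11, 5, 7)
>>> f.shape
(7, 11, 5, 7)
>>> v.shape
(5, 11)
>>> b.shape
(7, 7)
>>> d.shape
(7,)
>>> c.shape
(2, 7)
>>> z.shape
(7, 11, 5, 7)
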